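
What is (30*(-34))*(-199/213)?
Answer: 67660/71 ≈ 952.96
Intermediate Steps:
(30*(-34))*(-199/213) = -(-202980)/213 = -1020*(-199/213) = 67660/71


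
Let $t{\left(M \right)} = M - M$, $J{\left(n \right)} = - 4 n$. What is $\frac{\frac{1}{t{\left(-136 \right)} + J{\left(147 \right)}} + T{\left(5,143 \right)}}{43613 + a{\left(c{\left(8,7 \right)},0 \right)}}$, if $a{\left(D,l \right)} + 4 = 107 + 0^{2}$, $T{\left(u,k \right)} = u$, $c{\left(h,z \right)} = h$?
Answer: $\frac{2939}{25705008} \approx 0.00011434$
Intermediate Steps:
$t{\left(M \right)} = 0$
$a{\left(D,l \right)} = 103$ ($a{\left(D,l \right)} = -4 + \left(107 + 0^{2}\right) = -4 + \left(107 + 0\right) = -4 + 107 = 103$)
$\frac{\frac{1}{t{\left(-136 \right)} + J{\left(147 \right)}} + T{\left(5,143 \right)}}{43613 + a{\left(c{\left(8,7 \right)},0 \right)}} = \frac{\frac{1}{0 - 588} + 5}{43613 + 103} = \frac{\frac{1}{0 - 588} + 5}{43716} = \left(\frac{1}{-588} + 5\right) \frac{1}{43716} = \left(- \frac{1}{588} + 5\right) \frac{1}{43716} = \frac{2939}{588} \cdot \frac{1}{43716} = \frac{2939}{25705008}$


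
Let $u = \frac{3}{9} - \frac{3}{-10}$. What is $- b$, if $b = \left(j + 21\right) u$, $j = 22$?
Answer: $- \frac{817}{30} \approx -27.233$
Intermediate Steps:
$u = \frac{19}{30}$ ($u = 3 \cdot \frac{1}{9} - - \frac{3}{10} = \frac{1}{3} + \frac{3}{10} = \frac{19}{30} \approx 0.63333$)
$b = \frac{817}{30}$ ($b = \left(22 + 21\right) \frac{19}{30} = 43 \cdot \frac{19}{30} = \frac{817}{30} \approx 27.233$)
$- b = \left(-1\right) \frac{817}{30} = - \frac{817}{30}$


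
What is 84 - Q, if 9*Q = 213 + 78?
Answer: 155/3 ≈ 51.667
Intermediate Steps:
Q = 97/3 (Q = (213 + 78)/9 = (⅑)*291 = 97/3 ≈ 32.333)
84 - Q = 84 - 1*97/3 = 84 - 97/3 = 155/3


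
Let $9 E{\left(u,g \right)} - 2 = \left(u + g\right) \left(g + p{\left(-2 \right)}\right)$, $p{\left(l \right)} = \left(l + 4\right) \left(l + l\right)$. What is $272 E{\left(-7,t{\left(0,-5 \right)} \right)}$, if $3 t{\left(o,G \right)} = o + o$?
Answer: $\frac{15776}{9} \approx 1752.9$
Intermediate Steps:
$t{\left(o,G \right)} = \frac{2 o}{3}$ ($t{\left(o,G \right)} = \frac{o + o}{3} = \frac{2 o}{3}$)
$p{\left(l \right)} = 2 l \left(4 + l\right)$ ($p{\left(l \right)} = \left(4 + l\right) 2 l = 2 l \left(4 + l\right)$)
$E{\left(u,g \right)} = \frac{2}{9} + \frac{\left(-8 + g\right) \left(g + u\right)}{9}$ ($E{\left(u,g \right)} = \frac{2}{9} + \frac{\left(u + g\right) \left(g + 2 \left(-2\right) \left(4 - 2\right)\right)}{9} = \frac{2}{9} + \frac{\left(g + u\right) \left(g + 2 \left(-2\right) 2\right)}{9} = \frac{2}{9} + \frac{\left(g + u\right) \left(g - 8\right)}{9} = \frac{2}{9} + \frac{\left(g + u\right) \left(-8 + g\right)}{9} = \frac{2}{9} + \frac{\left(-8 + g\right) \left(g + u\right)}{9}$)
$272 E{\left(-7,t{\left(0,-5 \right)} \right)} = 272 \left(\frac{2}{9} - \frac{8 \cdot \frac{2}{3} \cdot 0}{9} - - \frac{56}{9} + \frac{\left(\frac{2}{3} \cdot 0\right)^{2}}{9} + \frac{1}{9} \cdot \frac{2}{3} \cdot 0 \left(-7\right)\right) = 272 \left(\frac{2}{9} - 0 + \frac{56}{9} + \frac{0^{2}}{9} + \frac{1}{9} \cdot 0 \left(-7\right)\right) = 272 \left(\frac{2}{9} + 0 + \frac{56}{9} + \frac{1}{9} \cdot 0 + 0\right) = 272 \left(\frac{2}{9} + 0 + \frac{56}{9} + 0 + 0\right) = 272 \cdot \frac{58}{9} = \frac{15776}{9}$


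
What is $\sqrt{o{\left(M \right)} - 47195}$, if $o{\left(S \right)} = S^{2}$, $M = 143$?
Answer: $i \sqrt{26746} \approx 163.54 i$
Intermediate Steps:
$\sqrt{o{\left(M \right)} - 47195} = \sqrt{143^{2} - 47195} = \sqrt{20449 - 47195} = \sqrt{-26746} = i \sqrt{26746}$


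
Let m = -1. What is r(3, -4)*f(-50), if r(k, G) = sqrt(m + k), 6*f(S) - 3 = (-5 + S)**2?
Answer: 1514*sqrt(2)/3 ≈ 713.71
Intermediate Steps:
f(S) = 1/2 + (-5 + S)**2/6
r(k, G) = sqrt(-1 + k)
r(3, -4)*f(-50) = sqrt(-1 + 3)*(1/2 + (-5 - 50)**2/6) = sqrt(2)*(1/2 + (1/6)*(-55)**2) = sqrt(2)*(1/2 + (1/6)*3025) = sqrt(2)*(1/2 + 3025/6) = sqrt(2)*(1514/3) = 1514*sqrt(2)/3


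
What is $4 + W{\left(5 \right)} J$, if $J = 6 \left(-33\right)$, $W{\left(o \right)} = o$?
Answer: $-986$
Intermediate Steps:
$J = -198$
$4 + W{\left(5 \right)} J = 4 + 5 \left(-198\right) = 4 - 990 = -986$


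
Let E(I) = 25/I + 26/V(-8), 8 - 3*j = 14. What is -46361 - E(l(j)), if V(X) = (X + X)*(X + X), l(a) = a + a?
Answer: -5933421/128 ≈ -46355.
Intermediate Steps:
j = -2 (j = 8/3 - 1/3*14 = 8/3 - 14/3 = -2)
l(a) = 2*a
V(X) = 4*X**2 (V(X) = (2*X)*(2*X) = 4*X**2)
E(I) = 13/128 + 25/I (E(I) = 25/I + 26/((4*(-8)**2)) = 25/I + 26/((4*64)) = 25/I + 26/256 = 25/I + 26*(1/256) = 25/I + 13/128 = 13/128 + 25/I)
-46361 - E(l(j)) = -46361 - (13/128 + 25/((2*(-2)))) = -46361 - (13/128 + 25/(-4)) = -46361 - (13/128 + 25*(-1/4)) = -46361 - (13/128 - 25/4) = -46361 - 1*(-787/128) = -46361 + 787/128 = -5933421/128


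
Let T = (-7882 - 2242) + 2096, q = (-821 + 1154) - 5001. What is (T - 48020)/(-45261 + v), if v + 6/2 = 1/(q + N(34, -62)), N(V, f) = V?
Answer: 259726432/209753377 ≈ 1.2382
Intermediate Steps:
q = -4668 (q = 333 - 5001 = -4668)
T = -8028 (T = -10124 + 2096 = -8028)
v = -13903/4634 (v = -3 + 1/(-4668 + 34) = -3 + 1/(-4634) = -3 - 1/4634 = -13903/4634 ≈ -3.0002)
(T - 48020)/(-45261 + v) = (-8028 - 48020)/(-45261 - 13903/4634) = -56048/(-209753377/4634) = -56048*(-4634/209753377) = 259726432/209753377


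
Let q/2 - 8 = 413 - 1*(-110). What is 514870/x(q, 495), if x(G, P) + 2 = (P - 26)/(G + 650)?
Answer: -176291488/591 ≈ -2.9829e+5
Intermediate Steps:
q = 1062 (q = 16 + 2*(413 - 1*(-110)) = 16 + 2*(413 + 110) = 16 + 2*523 = 16 + 1046 = 1062)
x(G, P) = -2 + (-26 + P)/(650 + G) (x(G, P) = -2 + (P - 26)/(G + 650) = -2 + (-26 + P)/(650 + G))
514870/x(q, 495) = 514870/(((-1326 + 495 - 2*1062)/(650 + 1062))) = 514870/(((-1326 + 495 - 2124)/1712)) = 514870/(((1/1712)*(-2955))) = 514870/(-2955/1712) = 514870*(-1712/2955) = -176291488/591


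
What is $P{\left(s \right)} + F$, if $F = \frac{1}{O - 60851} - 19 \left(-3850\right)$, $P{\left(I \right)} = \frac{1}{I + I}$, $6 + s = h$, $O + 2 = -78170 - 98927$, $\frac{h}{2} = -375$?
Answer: $\frac{13158968010269}{179890200} \approx 73150.0$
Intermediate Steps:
$h = -750$ ($h = 2 \left(-375\right) = -750$)
$O = -177099$ ($O = -2 - 177097 = -177099$)
$s = -756$ ($s = -6 - 750 = -756$)
$P{\left(I \right)} = \frac{1}{2 I}$
$F = \frac{17406042499}{237950}$ ($F = \frac{1}{-177099 - 60851} - 19 \left(-3850\right) = \frac{1}{-237950} - -73150 = - \frac{1}{237950} + 73150 = \frac{17406042499}{237950} \approx 73150.0$)
$P{\left(s \right)} + F = \frac{1}{2 \left(-756\right)} + \frac{17406042499}{237950} = \frac{1}{2} \left(- \frac{1}{756}\right) + \frac{17406042499}{237950} = - \frac{1}{1512} + \frac{17406042499}{237950} = \frac{13158968010269}{179890200}$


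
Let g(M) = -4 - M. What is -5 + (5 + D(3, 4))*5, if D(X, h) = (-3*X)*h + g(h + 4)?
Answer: -220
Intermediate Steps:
D(X, h) = -8 - h - 3*X*h (D(X, h) = (-3*X)*h + (-4 - (h + 4)) = -3*X*h + (-4 - (4 + h)) = -3*X*h + (-4 + (-4 - h)) = -3*X*h + (-8 - h) = -8 - h - 3*X*h)
-5 + (5 + D(3, 4))*5 = -5 + (5 + (-8 - 1*4 - 3*3*4))*5 = -5 + (5 + (-8 - 4 - 36))*5 = -5 + (5 - 48)*5 = -5 - 43*5 = -5 - 215 = -220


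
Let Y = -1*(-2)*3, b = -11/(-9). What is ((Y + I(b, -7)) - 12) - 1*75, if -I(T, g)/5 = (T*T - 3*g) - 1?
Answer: -15266/81 ≈ -188.47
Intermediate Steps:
b = 11/9 (b = -11*(-⅑) = 11/9 ≈ 1.2222)
I(T, g) = 5 - 5*T² + 15*g (I(T, g) = -5*((T*T - 3*g) - 1) = -5*((T² - 3*g) - 1) = -5*(-1 + T² - 3*g) = 5 - 5*T² + 15*g)
Y = 6 (Y = 2*3 = 6)
((Y + I(b, -7)) - 12) - 1*75 = ((6 + (5 - 5*(11/9)² + 15*(-7))) - 12) - 1*75 = ((6 + (5 - 5*121/81 - 105)) - 12) - 75 = ((6 + (5 - 605/81 - 105)) - 12) - 75 = ((6 - 8705/81) - 12) - 75 = (-8219/81 - 12) - 75 = -9191/81 - 75 = -15266/81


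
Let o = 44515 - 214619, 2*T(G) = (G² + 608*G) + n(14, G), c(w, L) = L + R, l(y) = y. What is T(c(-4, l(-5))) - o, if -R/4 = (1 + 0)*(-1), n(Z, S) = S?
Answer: 169800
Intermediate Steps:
R = 4 (R = -4*(1 + 0)*(-1) = -4*(-1) = 4)
c(w, L) = 4 + L (c(w, L) = L + 4 = 4 + L)
T(G) = G²/2 + 609*G/2 (T(G) = ((G² + 608*G) + G)/2 = (G² + 609*G)/2 = G²/2 + 609*G/2)
o = -170104
T(c(-4, l(-5))) - o = (4 - 5)*(609 + (4 - 5))/2 - 1*(-170104) = (½)*(-1)*(609 - 1) + 170104 = (½)*(-1)*608 + 170104 = -304 + 170104 = 169800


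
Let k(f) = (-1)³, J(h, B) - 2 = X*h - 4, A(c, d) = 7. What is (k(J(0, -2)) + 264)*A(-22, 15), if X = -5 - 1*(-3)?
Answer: 1841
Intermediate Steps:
X = -2 (X = -5 + 3 = -2)
J(h, B) = -2 - 2*h (J(h, B) = 2 + (-2*h - 4) = 2 + (-4 - 2*h) = -2 - 2*h)
k(f) = -1
(k(J(0, -2)) + 264)*A(-22, 15) = (-1 + 264)*7 = 263*7 = 1841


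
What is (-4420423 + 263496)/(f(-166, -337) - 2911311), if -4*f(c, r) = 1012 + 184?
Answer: 4156927/2911610 ≈ 1.4277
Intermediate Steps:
f(c, r) = -299 (f(c, r) = -(1012 + 184)/4 = -¼*1196 = -299)
(-4420423 + 263496)/(f(-166, -337) - 2911311) = (-4420423 + 263496)/(-299 - 2911311) = -4156927/(-2911610) = -4156927*(-1/2911610) = 4156927/2911610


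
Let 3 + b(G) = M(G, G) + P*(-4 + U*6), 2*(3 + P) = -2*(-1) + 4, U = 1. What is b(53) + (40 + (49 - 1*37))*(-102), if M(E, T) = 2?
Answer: -5305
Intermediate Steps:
P = 0 (P = -3 + (-2*(-1) + 4)/2 = -3 + (2 + 4)/2 = -3 + (1/2)*6 = -3 + 3 = 0)
b(G) = -1 (b(G) = -3 + (2 + 0*(-4 + 1*6)) = -3 + (2 + 0*(-4 + 6)) = -3 + (2 + 0*2) = -3 + (2 + 0) = -3 + 2 = -1)
b(53) + (40 + (49 - 1*37))*(-102) = -1 + (40 + (49 - 1*37))*(-102) = -1 + (40 + (49 - 37))*(-102) = -1 + (40 + 12)*(-102) = -1 + 52*(-102) = -1 - 5304 = -5305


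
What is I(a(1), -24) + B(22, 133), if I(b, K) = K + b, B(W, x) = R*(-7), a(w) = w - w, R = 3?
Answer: -45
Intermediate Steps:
a(w) = 0
B(W, x) = -21 (B(W, x) = 3*(-7) = -21)
I(a(1), -24) + B(22, 133) = (-24 + 0) - 21 = -24 - 21 = -45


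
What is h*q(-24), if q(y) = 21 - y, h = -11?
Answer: -495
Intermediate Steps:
h*q(-24) = -11*(21 - 1*(-24)) = -11*(21 + 24) = -11*45 = -495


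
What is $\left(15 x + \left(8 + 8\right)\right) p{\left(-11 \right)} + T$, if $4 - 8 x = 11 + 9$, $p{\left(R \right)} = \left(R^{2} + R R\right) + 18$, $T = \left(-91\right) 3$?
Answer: $-3913$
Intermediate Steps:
$T = -273$
$p{\left(R \right)} = 18 + 2 R^{2}$ ($p{\left(R \right)} = \left(R^{2} + R^{2}\right) + 18 = 2 R^{2} + 18 = 18 + 2 R^{2}$)
$x = -2$ ($x = \frac{1}{2} - \frac{11 + 9}{8} = \frac{1}{2} - \frac{5}{2} = -2$)
$\left(15 x + \left(8 + 8\right)\right) p{\left(-11 \right)} + T = \left(15 \left(-2\right) + \left(8 + 8\right)\right) \left(18 + 2 \left(-11\right)^{2}\right) - 273 = \left(-30 + 16\right) \left(18 + 2 \cdot 121\right) - 273 = - 14 \left(18 + 242\right) - 273 = \left(-14\right) 260 - 273 = -3640 - 273 = -3913$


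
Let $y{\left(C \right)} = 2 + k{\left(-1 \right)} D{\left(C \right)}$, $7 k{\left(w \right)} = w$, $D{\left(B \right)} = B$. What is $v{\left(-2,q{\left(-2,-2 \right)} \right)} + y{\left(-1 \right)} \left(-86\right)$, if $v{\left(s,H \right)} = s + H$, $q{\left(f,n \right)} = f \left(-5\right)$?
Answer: $- \frac{1234}{7} \approx -176.29$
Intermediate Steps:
$q{\left(f,n \right)} = - 5 f$
$v{\left(s,H \right)} = H + s$
$k{\left(w \right)} = \frac{w}{7}$
$y{\left(C \right)} = 2 - \frac{C}{7}$ ($y{\left(C \right)} = 2 + \frac{1}{7} \left(-1\right) C = 2 - \frac{C}{7}$)
$v{\left(-2,q{\left(-2,-2 \right)} \right)} + y{\left(-1 \right)} \left(-86\right) = \left(\left(-5\right) \left(-2\right) - 2\right) + \left(2 - - \frac{1}{7}\right) \left(-86\right) = \left(10 - 2\right) + \left(2 + \frac{1}{7}\right) \left(-86\right) = 8 + \frac{15}{7} \left(-86\right) = 8 - \frac{1290}{7} = - \frac{1234}{7}$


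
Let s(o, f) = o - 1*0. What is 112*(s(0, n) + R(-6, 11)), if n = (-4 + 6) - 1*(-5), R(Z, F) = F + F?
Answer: 2464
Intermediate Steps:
R(Z, F) = 2*F
n = 7 (n = 2 + 5 = 7)
s(o, f) = o (s(o, f) = o + 0 = o)
112*(s(0, n) + R(-6, 11)) = 112*(0 + 2*11) = 112*(0 + 22) = 112*22 = 2464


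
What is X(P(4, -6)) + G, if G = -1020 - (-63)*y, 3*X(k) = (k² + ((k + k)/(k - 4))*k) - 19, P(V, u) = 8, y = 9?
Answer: -1282/3 ≈ -427.33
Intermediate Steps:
X(k) = -19/3 + k²/3 + 2*k²/(3*(-4 + k)) (X(k) = ((k² + ((k + k)/(k - 4))*k) - 19)/3 = ((k² + ((2*k)/(-4 + k))*k) - 19)/3 = ((k² + (2*k/(-4 + k))*k) - 19)/3 = ((k² + 2*k²/(-4 + k)) - 19)/3 = (-19 + k² + 2*k²/(-4 + k))/3 = -19/3 + k²/3 + 2*k²/(3*(-4 + k)))
G = -453 (G = -1020 - (-63)*9 = -1020 - 1*(-567) = -1020 + 567 = -453)
X(P(4, -6)) + G = (76 + 8³ - 19*8 - 2*8²)/(3*(-4 + 8)) - 453 = (⅓)*(76 + 512 - 152 - 2*64)/4 - 453 = (⅓)*(¼)*(76 + 512 - 152 - 128) - 453 = (⅓)*(¼)*308 - 453 = 77/3 - 453 = -1282/3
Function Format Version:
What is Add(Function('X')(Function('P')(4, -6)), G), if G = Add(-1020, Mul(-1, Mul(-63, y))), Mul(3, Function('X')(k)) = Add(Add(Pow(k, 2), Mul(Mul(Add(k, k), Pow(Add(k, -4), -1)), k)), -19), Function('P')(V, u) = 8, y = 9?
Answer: Rational(-1282, 3) ≈ -427.33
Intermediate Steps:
Function('X')(k) = Add(Rational(-19, 3), Mul(Rational(1, 3), Pow(k, 2)), Mul(Rational(2, 3), Pow(k, 2), Pow(Add(-4, k), -1))) (Function('X')(k) = Mul(Rational(1, 3), Add(Add(Pow(k, 2), Mul(Mul(Add(k, k), Pow(Add(k, -4), -1)), k)), -19)) = Mul(Rational(1, 3), Add(Add(Pow(k, 2), Mul(Mul(Mul(2, k), Pow(Add(-4, k), -1)), k)), -19)) = Mul(Rational(1, 3), Add(Add(Pow(k, 2), Mul(Mul(2, k, Pow(Add(-4, k), -1)), k)), -19)) = Mul(Rational(1, 3), Add(Add(Pow(k, 2), Mul(2, Pow(k, 2), Pow(Add(-4, k), -1))), -19)) = Mul(Rational(1, 3), Add(-19, Pow(k, 2), Mul(2, Pow(k, 2), Pow(Add(-4, k), -1)))) = Add(Rational(-19, 3), Mul(Rational(1, 3), Pow(k, 2)), Mul(Rational(2, 3), Pow(k, 2), Pow(Add(-4, k), -1))))
G = -453 (G = Add(-1020, Mul(-1, Mul(-63, 9))) = Add(-1020, Mul(-1, -567)) = Add(-1020, 567) = -453)
Add(Function('X')(Function('P')(4, -6)), G) = Add(Mul(Rational(1, 3), Pow(Add(-4, 8), -1), Add(76, Pow(8, 3), Mul(-19, 8), Mul(-2, Pow(8, 2)))), -453) = Add(Mul(Rational(1, 3), Pow(4, -1), Add(76, 512, -152, Mul(-2, 64))), -453) = Add(Mul(Rational(1, 3), Rational(1, 4), Add(76, 512, -152, -128)), -453) = Add(Mul(Rational(1, 3), Rational(1, 4), 308), -453) = Add(Rational(77, 3), -453) = Rational(-1282, 3)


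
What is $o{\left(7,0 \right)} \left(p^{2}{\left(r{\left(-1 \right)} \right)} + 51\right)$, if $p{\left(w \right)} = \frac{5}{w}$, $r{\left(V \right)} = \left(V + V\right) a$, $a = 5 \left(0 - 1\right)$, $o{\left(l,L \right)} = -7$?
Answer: $- \frac{1435}{4} \approx -358.75$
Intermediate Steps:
$a = -5$ ($a = 5 \left(-1\right) = -5$)
$r{\left(V \right)} = - 10 V$ ($r{\left(V \right)} = \left(V + V\right) \left(-5\right) = 2 V \left(-5\right) = - 10 V$)
$o{\left(7,0 \right)} \left(p^{2}{\left(r{\left(-1 \right)} \right)} + 51\right) = - 7 \left(\left(\frac{5}{\left(-10\right) \left(-1\right)}\right)^{2} + 51\right) = - 7 \left(\left(\frac{5}{10}\right)^{2} + 51\right) = - 7 \left(\left(5 \cdot \frac{1}{10}\right)^{2} + 51\right) = - 7 \left(\left(\frac{1}{2}\right)^{2} + 51\right) = - 7 \left(\frac{1}{4} + 51\right) = \left(-7\right) \frac{205}{4} = - \frac{1435}{4}$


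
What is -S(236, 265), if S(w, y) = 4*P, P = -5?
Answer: 20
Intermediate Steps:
S(w, y) = -20 (S(w, y) = 4*(-5) = -20)
-S(236, 265) = -1*(-20) = 20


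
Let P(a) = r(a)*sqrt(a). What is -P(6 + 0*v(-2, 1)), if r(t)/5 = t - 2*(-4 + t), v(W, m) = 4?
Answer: -10*sqrt(6) ≈ -24.495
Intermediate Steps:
r(t) = 40 - 5*t (r(t) = 5*(t - 2*(-4 + t)) = 5*(t - (-8 + 2*t)) = 5*(t + (8 - 2*t)) = 5*(8 - t) = 40 - 5*t)
P(a) = sqrt(a)*(40 - 5*a) (P(a) = (40 - 5*a)*sqrt(a) = sqrt(a)*(40 - 5*a))
-P(6 + 0*v(-2, 1)) = -5*sqrt(6 + 0*4)*(8 - (6 + 0*4)) = -5*sqrt(6 + 0)*(8 - (6 + 0)) = -5*sqrt(6)*(8 - 1*6) = -5*sqrt(6)*(8 - 6) = -5*sqrt(6)*2 = -10*sqrt(6)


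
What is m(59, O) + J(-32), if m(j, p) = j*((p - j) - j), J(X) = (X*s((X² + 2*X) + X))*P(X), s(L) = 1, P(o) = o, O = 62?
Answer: -2280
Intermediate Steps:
J(X) = X² (J(X) = (X*1)*X = X*X = X²)
m(j, p) = j*(p - 2*j)
m(59, O) + J(-32) = 59*(62 - 2*59) + (-32)² = 59*(62 - 118) + 1024 = 59*(-56) + 1024 = -3304 + 1024 = -2280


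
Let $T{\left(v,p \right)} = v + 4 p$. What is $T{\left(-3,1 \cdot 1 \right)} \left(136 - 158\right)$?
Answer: $-22$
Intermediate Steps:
$T{\left(-3,1 \cdot 1 \right)} \left(136 - 158\right) = \left(-3 + 4 \cdot 1 \cdot 1\right) \left(136 - 158\right) = \left(-3 + 4 \cdot 1\right) \left(-22\right) = \left(-3 + 4\right) \left(-22\right) = 1 \left(-22\right) = -22$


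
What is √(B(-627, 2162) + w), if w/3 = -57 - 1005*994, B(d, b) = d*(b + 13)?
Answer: 3*I*√484534 ≈ 2088.3*I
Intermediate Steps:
B(d, b) = d*(13 + b)
w = -2997081 (w = 3*(-57 - 1005*994) = 3*(-57 - 998970) = 3*(-999027) = -2997081)
√(B(-627, 2162) + w) = √(-627*(13 + 2162) - 2997081) = √(-627*2175 - 2997081) = √(-1363725 - 2997081) = √(-4360806) = 3*I*√484534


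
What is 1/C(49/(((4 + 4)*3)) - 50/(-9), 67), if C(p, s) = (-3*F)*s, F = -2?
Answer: 1/402 ≈ 0.0024876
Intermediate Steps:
C(p, s) = 6*s (C(p, s) = (-3*(-2))*s = 6*s)
1/C(49/(((4 + 4)*3)) - 50/(-9), 67) = 1/(6*67) = 1/402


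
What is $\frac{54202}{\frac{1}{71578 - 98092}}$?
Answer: $-1437111828$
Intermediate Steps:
$\frac{54202}{\frac{1}{71578 - 98092}} = \frac{54202}{\frac{1}{-26514}} = \frac{54202}{- \frac{1}{26514}} = 54202 \left(-26514\right) = -1437111828$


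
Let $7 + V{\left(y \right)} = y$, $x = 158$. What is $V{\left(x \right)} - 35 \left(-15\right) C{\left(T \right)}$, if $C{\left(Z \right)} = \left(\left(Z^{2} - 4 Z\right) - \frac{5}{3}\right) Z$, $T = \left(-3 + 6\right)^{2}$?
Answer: $204901$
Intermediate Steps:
$T = 9$ ($T = 3^{2} = 9$)
$C{\left(Z \right)} = Z \left(- \frac{5}{3} + Z^{2} - 4 Z\right)$ ($C{\left(Z \right)} = \left(\left(Z^{2} - 4 Z\right) - \frac{5}{3}\right) Z = \left(- \frac{5}{3} + Z^{2} - 4 Z\right) Z = Z \left(- \frac{5}{3} + Z^{2} - 4 Z\right)$)
$V{\left(y \right)} = -7 + y$
$V{\left(x \right)} - 35 \left(-15\right) C{\left(T \right)} = \left(-7 + 158\right) - 35 \left(-15\right) \frac{1}{3} \cdot 9 \left(-5 - 108 + 3 \cdot 9^{2}\right) = 151 - - 525 \cdot \frac{1}{3} \cdot 9 \left(-5 - 108 + 3 \cdot 81\right) = 151 - - 525 \cdot \frac{1}{3} \cdot 9 \left(-5 - 108 + 243\right) = 151 - - 525 \cdot \frac{1}{3} \cdot 9 \cdot 130 = 151 - \left(-525\right) 390 = 151 - -204750 = 151 + 204750 = 204901$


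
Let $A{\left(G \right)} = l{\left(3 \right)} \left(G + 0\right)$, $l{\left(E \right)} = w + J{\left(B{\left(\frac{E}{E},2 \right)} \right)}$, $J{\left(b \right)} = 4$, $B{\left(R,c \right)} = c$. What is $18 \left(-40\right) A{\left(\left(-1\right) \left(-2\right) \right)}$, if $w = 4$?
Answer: $-11520$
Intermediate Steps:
$l{\left(E \right)} = 8$ ($l{\left(E \right)} = 4 + 4 = 8$)
$A{\left(G \right)} = 8 G$ ($A{\left(G \right)} = 8 \left(G + 0\right) = 8 G$)
$18 \left(-40\right) A{\left(\left(-1\right) \left(-2\right) \right)} = 18 \left(-40\right) 8 \left(\left(-1\right) \left(-2\right)\right) = - 720 \cdot 8 \cdot 2 = \left(-720\right) 16 = -11520$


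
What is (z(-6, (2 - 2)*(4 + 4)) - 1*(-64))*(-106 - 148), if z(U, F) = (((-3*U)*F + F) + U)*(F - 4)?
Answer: -22352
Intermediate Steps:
z(U, F) = (-4 + F)*(F + U - 3*F*U) (z(U, F) = ((-3*F*U + F) + U)*(-4 + F) = ((F - 3*F*U) + U)*(-4 + F) = (F + U - 3*F*U)*(-4 + F) = (-4 + F)*(F + U - 3*F*U))
(z(-6, (2 - 2)*(4 + 4)) - 1*(-64))*(-106 - 148) = ((((2 - 2)*(4 + 4))**2 - 4*(2 - 2)*(4 + 4) - 4*(-6) - 3*(-6)*((2 - 2)*(4 + 4))**2 + 13*((2 - 2)*(4 + 4))*(-6)) - 1*(-64))*(-106 - 148) = (((0*8)**2 - 0*8 + 24 - 3*(-6)*(0*8)**2 + 13*(0*8)*(-6)) + 64)*(-254) = ((0**2 - 4*0 + 24 - 3*(-6)*0**2 + 13*0*(-6)) + 64)*(-254) = ((0 + 0 + 24 - 3*(-6)*0 + 0) + 64)*(-254) = ((0 + 0 + 24 + 0 + 0) + 64)*(-254) = (24 + 64)*(-254) = 88*(-254) = -22352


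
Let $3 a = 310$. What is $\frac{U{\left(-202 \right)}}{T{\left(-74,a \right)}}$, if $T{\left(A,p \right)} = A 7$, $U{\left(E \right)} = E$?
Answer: $\frac{101}{259} \approx 0.38996$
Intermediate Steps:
$a = \frac{310}{3}$ ($a = \frac{1}{3} \cdot 310 = \frac{310}{3} \approx 103.33$)
$T{\left(A,p \right)} = 7 A$
$\frac{U{\left(-202 \right)}}{T{\left(-74,a \right)}} = - \frac{202}{7 \left(-74\right)} = - \frac{202}{-518} = \left(-202\right) \left(- \frac{1}{518}\right) = \frac{101}{259}$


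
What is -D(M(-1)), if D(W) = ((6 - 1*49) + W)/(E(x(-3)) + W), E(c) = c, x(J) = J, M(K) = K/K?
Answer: -21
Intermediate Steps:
M(K) = 1
D(W) = (-43 + W)/(-3 + W) (D(W) = ((6 - 1*49) + W)/(-3 + W) = ((6 - 49) + W)/(-3 + W) = (-43 + W)/(-3 + W))
-D(M(-1)) = -(-43 + 1)/(-3 + 1) = -(-42)/(-2) = -(-1)*(-42)/2 = -1*21 = -21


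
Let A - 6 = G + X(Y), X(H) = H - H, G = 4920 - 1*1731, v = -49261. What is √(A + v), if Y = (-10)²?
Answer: I*√46066 ≈ 214.63*I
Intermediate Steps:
Y = 100
G = 3189 (G = 4920 - 1731 = 3189)
X(H) = 0
A = 3195 (A = 6 + (3189 + 0) = 6 + 3189 = 3195)
√(A + v) = √(3195 - 49261) = √(-46066) = I*√46066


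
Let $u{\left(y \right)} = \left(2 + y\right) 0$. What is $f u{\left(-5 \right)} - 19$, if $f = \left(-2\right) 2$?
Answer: $-19$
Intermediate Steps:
$u{\left(y \right)} = 0$
$f = -4$
$f u{\left(-5 \right)} - 19 = \left(-4\right) 0 - 19 = 0 - 19 = -19$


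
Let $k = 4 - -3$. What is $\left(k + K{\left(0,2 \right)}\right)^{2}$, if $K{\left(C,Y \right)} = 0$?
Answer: $49$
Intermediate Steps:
$k = 7$ ($k = 4 + 3 = 7$)
$\left(k + K{\left(0,2 \right)}\right)^{2} = \left(7 + 0\right)^{2} = 7^{2} = 49$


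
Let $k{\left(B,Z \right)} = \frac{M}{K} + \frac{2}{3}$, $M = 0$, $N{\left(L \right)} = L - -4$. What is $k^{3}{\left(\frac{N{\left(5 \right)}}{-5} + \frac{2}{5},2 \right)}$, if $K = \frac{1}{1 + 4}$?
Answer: $\frac{8}{27} \approx 0.2963$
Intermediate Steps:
$N{\left(L \right)} = 4 + L$ ($N{\left(L \right)} = L + 4 = 4 + L$)
$K = \frac{1}{5} \approx 0.2$
$k{\left(B,Z \right)} = \frac{2}{3}$ ($k{\left(B,Z \right)} = 0 \frac{1}{\frac{1}{5}} + \frac{2}{3} = 0 \cdot 5 + 2 \cdot \frac{1}{3} = 0 + \frac{2}{3} = \frac{2}{3}$)
$k^{3}{\left(\frac{N{\left(5 \right)}}{-5} + \frac{2}{5},2 \right)} = \left(\frac{2}{3}\right)^{3} = \frac{8}{27}$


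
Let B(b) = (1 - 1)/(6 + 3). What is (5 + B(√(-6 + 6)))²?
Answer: 25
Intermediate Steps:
B(b) = 0 (B(b) = 0/9 = 0*(⅑) = 0)
(5 + B(√(-6 + 6)))² = (5 + 0)² = 5² = 25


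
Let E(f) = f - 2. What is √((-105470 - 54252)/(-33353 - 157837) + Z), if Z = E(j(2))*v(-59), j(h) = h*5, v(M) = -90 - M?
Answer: I*√2258689885905/95595 ≈ 15.721*I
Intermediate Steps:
j(h) = 5*h
E(f) = -2 + f
Z = -248 (Z = (-2 + 5*2)*(-90 - 1*(-59)) = (-2 + 10)*(-90 + 59) = 8*(-31) = -248)
√((-105470 - 54252)/(-33353 - 157837) + Z) = √((-105470 - 54252)/(-33353 - 157837) - 248) = √(-159722/(-191190) - 248) = √(-159722*(-1/191190) - 248) = √(79861/95595 - 248) = √(-23627699/95595) = I*√2258689885905/95595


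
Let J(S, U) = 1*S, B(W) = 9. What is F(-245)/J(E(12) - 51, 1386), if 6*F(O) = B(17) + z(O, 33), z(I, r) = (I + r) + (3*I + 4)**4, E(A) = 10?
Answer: -142770839059/123 ≈ -1.1607e+9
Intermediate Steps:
z(I, r) = I + r + (4 + 3*I)**4 (z(I, r) = (I + r) + (4 + 3*I)**4 = I + r + (4 + 3*I)**4)
F(O) = 7 + O/6 + (4 + 3*O)**4/6 (F(O) = (9 + (O + 33 + (4 + 3*O)**4))/6 = (9 + (33 + O + (4 + 3*O)**4))/6 = (42 + O + (4 + 3*O)**4)/6 = 7 + O/6 + (4 + 3*O)**4/6)
J(S, U) = S
F(-245)/J(E(12) - 51, 1386) = (7 + (1/6)*(-245) + (4 + 3*(-245))**4/6)/(10 - 51) = (7 - 245/6 + (4 - 735)**4/6)/(-41) = (7 - 245/6 + (1/6)*(-731)**4)*(-1/41) = (7 - 245/6 + (1/6)*285541678321)*(-1/41) = (7 - 245/6 + 285541678321/6)*(-1/41) = (142770839059/3)*(-1/41) = -142770839059/123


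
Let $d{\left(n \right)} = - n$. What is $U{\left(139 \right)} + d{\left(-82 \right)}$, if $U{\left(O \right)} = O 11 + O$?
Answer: $1750$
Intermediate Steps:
$U{\left(O \right)} = 12 O$ ($U{\left(O \right)} = 11 O + O = 12 O$)
$U{\left(139 \right)} + d{\left(-82 \right)} = 12 \cdot 139 - -82 = 1668 + 82 = 1750$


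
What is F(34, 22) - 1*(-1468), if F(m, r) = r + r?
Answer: 1512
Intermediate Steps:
F(m, r) = 2*r
F(34, 22) - 1*(-1468) = 2*22 - 1*(-1468) = 44 + 1468 = 1512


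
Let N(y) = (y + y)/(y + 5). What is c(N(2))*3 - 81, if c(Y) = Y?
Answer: -555/7 ≈ -79.286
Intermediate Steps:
N(y) = 2*y/(5 + y) (N(y) = (2*y)/(5 + y) = 2*y/(5 + y))
c(N(2))*3 - 81 = (2*2/(5 + 2))*3 - 81 = (2*2/7)*3 - 81 = (2*2*(⅐))*3 - 81 = (4/7)*3 - 81 = 12/7 - 81 = -555/7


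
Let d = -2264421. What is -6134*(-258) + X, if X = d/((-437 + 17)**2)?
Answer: 93054478793/58800 ≈ 1.5826e+6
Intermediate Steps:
X = -754807/58800 (X = -2264421/(-437 + 17)**2 = -2264421/((-420)**2) = -2264421/176400 = -2264421*1/176400 = -754807/58800 ≈ -12.837)
-6134*(-258) + X = -6134*(-258) - 754807/58800 = 1582572 - 754807/58800 = 93054478793/58800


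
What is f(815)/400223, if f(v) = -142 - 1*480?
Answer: -622/400223 ≈ -0.0015541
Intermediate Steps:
f(v) = -622 (f(v) = -142 - 480 = -622)
f(815)/400223 = -622/400223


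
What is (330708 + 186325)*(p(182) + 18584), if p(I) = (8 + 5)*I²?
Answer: 232249155468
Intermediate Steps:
p(I) = 13*I²
(330708 + 186325)*(p(182) + 18584) = (330708 + 186325)*(13*182² + 18584) = 517033*(13*33124 + 18584) = 517033*(430612 + 18584) = 517033*449196 = 232249155468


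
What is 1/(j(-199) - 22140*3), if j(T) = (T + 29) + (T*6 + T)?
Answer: -1/67983 ≈ -1.4710e-5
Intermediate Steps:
j(T) = 29 + 8*T (j(T) = (29 + T) + (6*T + T) = (29 + T) + 7*T = 29 + 8*T)
1/(j(-199) - 22140*3) = 1/((29 + 8*(-199)) - 22140*3) = 1/((29 - 1592) - 5535*12) = 1/(-1563 - 66420) = 1/(-67983) = -1/67983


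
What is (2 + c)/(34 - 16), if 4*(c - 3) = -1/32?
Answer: 71/256 ≈ 0.27734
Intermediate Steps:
c = 383/128 (c = 3 + (-1/32)/4 = 3 + (-1*1/32)/4 = 3 + (¼)*(-1/32) = 3 - 1/128 = 383/128 ≈ 2.9922)
(2 + c)/(34 - 16) = (2 + 383/128)/(34 - 16) = (639/128)/18 = (639/128)*(1/18) = 71/256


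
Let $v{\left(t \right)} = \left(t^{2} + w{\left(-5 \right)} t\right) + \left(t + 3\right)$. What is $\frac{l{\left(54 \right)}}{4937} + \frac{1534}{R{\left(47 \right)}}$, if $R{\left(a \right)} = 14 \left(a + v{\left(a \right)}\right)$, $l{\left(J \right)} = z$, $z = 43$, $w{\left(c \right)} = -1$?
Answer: $\frac{4466638}{78068781} \approx 0.057214$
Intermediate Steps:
$v{\left(t \right)} = 3 + t^{2}$ ($v{\left(t \right)} = \left(t^{2} - t\right) + \left(t + 3\right) = \left(t^{2} - t\right) + \left(3 + t\right) = 3 + t^{2}$)
$l{\left(J \right)} = 43$
$R{\left(a \right)} = 42 + 14 a + 14 a^{2}$ ($R{\left(a \right)} = 14 \left(a + \left(3 + a^{2}\right)\right) = 14 \left(3 + a + a^{2}\right) = 42 + 14 a + 14 a^{2}$)
$\frac{l{\left(54 \right)}}{4937} + \frac{1534}{R{\left(47 \right)}} = \frac{43}{4937} + \frac{1534}{42 + 14 \cdot 47 + 14 \cdot 47^{2}} = 43 \cdot \frac{1}{4937} + \frac{1534}{42 + 658 + 14 \cdot 2209} = \frac{43}{4937} + \frac{1534}{42 + 658 + 30926} = \frac{43}{4937} + \frac{1534}{31626} = \frac{43}{4937} + 1534 \cdot \frac{1}{31626} = \frac{43}{4937} + \frac{767}{15813} = \frac{4466638}{78068781}$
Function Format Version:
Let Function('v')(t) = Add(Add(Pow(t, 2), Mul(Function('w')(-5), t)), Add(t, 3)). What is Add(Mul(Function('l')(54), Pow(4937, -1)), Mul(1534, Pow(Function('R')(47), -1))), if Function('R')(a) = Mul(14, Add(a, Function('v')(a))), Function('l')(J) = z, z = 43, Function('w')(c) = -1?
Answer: Rational(4466638, 78068781) ≈ 0.057214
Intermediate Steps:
Function('v')(t) = Add(3, Pow(t, 2)) (Function('v')(t) = Add(Add(Pow(t, 2), Mul(-1, t)), Add(t, 3)) = Add(Add(Pow(t, 2), Mul(-1, t)), Add(3, t)) = Add(3, Pow(t, 2)))
Function('l')(J) = 43
Function('R')(a) = Add(42, Mul(14, a), Mul(14, Pow(a, 2))) (Function('R')(a) = Mul(14, Add(a, Add(3, Pow(a, 2)))) = Mul(14, Add(3, a, Pow(a, 2))) = Add(42, Mul(14, a), Mul(14, Pow(a, 2))))
Add(Mul(Function('l')(54), Pow(4937, -1)), Mul(1534, Pow(Function('R')(47), -1))) = Add(Mul(43, Pow(4937, -1)), Mul(1534, Pow(Add(42, Mul(14, 47), Mul(14, Pow(47, 2))), -1))) = Add(Mul(43, Rational(1, 4937)), Mul(1534, Pow(Add(42, 658, Mul(14, 2209)), -1))) = Add(Rational(43, 4937), Mul(1534, Pow(Add(42, 658, 30926), -1))) = Add(Rational(43, 4937), Mul(1534, Pow(31626, -1))) = Add(Rational(43, 4937), Mul(1534, Rational(1, 31626))) = Add(Rational(43, 4937), Rational(767, 15813)) = Rational(4466638, 78068781)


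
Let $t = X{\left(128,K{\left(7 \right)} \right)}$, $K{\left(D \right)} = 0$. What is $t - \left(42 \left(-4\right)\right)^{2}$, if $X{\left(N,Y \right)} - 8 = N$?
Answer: $-28088$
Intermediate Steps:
$X{\left(N,Y \right)} = 8 + N$
$t = 136$ ($t = 8 + 128 = 136$)
$t - \left(42 \left(-4\right)\right)^{2} = 136 - \left(42 \left(-4\right)\right)^{2} = 136 - \left(-168\right)^{2} = 136 - 28224 = -28088$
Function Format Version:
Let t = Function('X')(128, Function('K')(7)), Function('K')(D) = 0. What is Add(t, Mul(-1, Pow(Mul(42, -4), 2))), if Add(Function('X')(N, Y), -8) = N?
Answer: -28088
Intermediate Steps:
Function('X')(N, Y) = Add(8, N)
t = 136 (t = Add(8, 128) = 136)
Add(t, Mul(-1, Pow(Mul(42, -4), 2))) = Add(136, Mul(-1, Pow(Mul(42, -4), 2))) = Add(136, Mul(-1, Pow(-168, 2))) = Add(136, Mul(-1, 28224)) = Add(136, -28224) = -28088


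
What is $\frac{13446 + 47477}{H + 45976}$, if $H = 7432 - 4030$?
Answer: $\frac{60923}{49378} \approx 1.2338$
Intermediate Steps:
$H = 3402$ ($H = 7432 - 4030 = 3402$)
$\frac{13446 + 47477}{H + 45976} = \frac{13446 + 47477}{3402 + 45976} = \frac{60923}{49378}$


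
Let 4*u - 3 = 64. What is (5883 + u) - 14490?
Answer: -34361/4 ≈ -8590.3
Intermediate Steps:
u = 67/4 (u = 3/4 + (1/4)*64 = 3/4 + 16 = 67/4 ≈ 16.750)
(5883 + u) - 14490 = (5883 + 67/4) - 14490 = 23599/4 - 14490 = -34361/4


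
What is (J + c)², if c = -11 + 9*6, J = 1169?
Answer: 1468944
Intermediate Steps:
c = 43 (c = -11 + 54 = 43)
(J + c)² = (1169 + 43)² = 1212² = 1468944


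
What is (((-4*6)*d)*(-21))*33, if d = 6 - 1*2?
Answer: 66528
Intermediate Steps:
d = 4 (d = 6 - 2 = 4)
(((-4*6)*d)*(-21))*33 = ((-4*6*4)*(-21))*33 = (-24*4*(-21))*33 = -96*(-21)*33 = 2016*33 = 66528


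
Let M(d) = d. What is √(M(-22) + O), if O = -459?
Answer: I*√481 ≈ 21.932*I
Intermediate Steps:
√(M(-22) + O) = √(-22 - 459) = √(-481) = I*√481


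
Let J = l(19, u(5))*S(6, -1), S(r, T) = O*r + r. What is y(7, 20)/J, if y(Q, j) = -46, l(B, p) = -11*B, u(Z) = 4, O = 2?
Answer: 23/1881 ≈ 0.012228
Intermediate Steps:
S(r, T) = 3*r (S(r, T) = 2*r + r = 3*r)
J = -3762 (J = (-11*19)*(3*6) = -209*18 = -3762)
y(7, 20)/J = -46/(-3762) = -46*(-1/3762) = 23/1881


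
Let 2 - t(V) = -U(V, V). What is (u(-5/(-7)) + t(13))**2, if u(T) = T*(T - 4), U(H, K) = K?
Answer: 384400/2401 ≈ 160.10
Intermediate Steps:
u(T) = T*(-4 + T)
t(V) = 2 + V (t(V) = 2 - (-1)*V = 2 + V)
(u(-5/(-7)) + t(13))**2 = ((-5/(-7))*(-4 - 5/(-7)) + (2 + 13))**2 = ((-5*(-1/7))*(-4 - 5*(-1/7)) + 15)**2 = (5*(-4 + 5/7)/7 + 15)**2 = ((5/7)*(-23/7) + 15)**2 = (-115/49 + 15)**2 = (620/49)**2 = 384400/2401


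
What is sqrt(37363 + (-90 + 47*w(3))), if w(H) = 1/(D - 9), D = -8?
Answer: sqrt(10771098)/17 ≈ 193.05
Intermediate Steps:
w(H) = -1/17 (w(H) = 1/(-8 - 9) = 1/(-17) = -1/17)
sqrt(37363 + (-90 + 47*w(3))) = sqrt(37363 + (-90 + 47*(-1/17))) = sqrt(37363 + (-90 - 47/17)) = sqrt(37363 - 1577/17) = sqrt(633594/17) = sqrt(10771098)/17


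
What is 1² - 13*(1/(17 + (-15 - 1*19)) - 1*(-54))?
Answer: -11904/17 ≈ -700.24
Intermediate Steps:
1² - 13*(1/(17 + (-15 - 1*19)) - 1*(-54)) = 1 - 13*(1/(17 + (-15 - 19)) + 54) = 1 - 13*(1/(17 - 34) + 54) = 1 - 13*(1/(-17) + 54) = 1 - 13*(-1/17 + 54) = 1 - 13*917/17 = 1 - 11921/17 = -11904/17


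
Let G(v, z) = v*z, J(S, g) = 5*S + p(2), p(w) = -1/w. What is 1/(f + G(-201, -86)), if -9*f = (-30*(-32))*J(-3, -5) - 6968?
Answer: 9/177422 ≈ 5.0727e-5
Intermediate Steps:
J(S, g) = -1/2 + 5*S (J(S, g) = 5*S - 1/2 = -1/2 + 5*S)
f = 21848/9 (f = -((-30*(-32))*(-1/2 + 5*(-3)) - 6968)/9 = -(960*(-1/2 - 15) - 6968)/9 = -(960*(-31/2) - 6968)/9 = -(-14880 - 6968)/9 = -1/9*(-21848) = 21848/9 ≈ 2427.6)
1/(f + G(-201, -86)) = 1/(21848/9 - 201*(-86)) = 1/(21848/9 + 17286) = 1/(177422/9) = 9/177422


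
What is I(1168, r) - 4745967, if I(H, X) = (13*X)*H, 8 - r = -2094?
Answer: 27170801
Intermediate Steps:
r = 2102 (r = 8 - 1*(-2094) = 8 + 2094 = 2102)
I(H, X) = 13*H*X
I(1168, r) - 4745967 = 13*1168*2102 - 4745967 = 31916768 - 4745967 = 27170801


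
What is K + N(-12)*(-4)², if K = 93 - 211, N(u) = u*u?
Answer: 2186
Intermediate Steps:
N(u) = u²
K = -118
K + N(-12)*(-4)² = -118 + (-12)²*(-4)² = -118 + 144*16 = -118 + 2304 = 2186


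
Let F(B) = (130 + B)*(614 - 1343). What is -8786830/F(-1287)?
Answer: -675910/64881 ≈ -10.418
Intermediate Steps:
F(B) = -94770 - 729*B (F(B) = (130 + B)*(-729) = -94770 - 729*B)
-8786830/F(-1287) = -8786830/(-94770 - 729*(-1287)) = -8786830/(-94770 + 938223) = -8786830/843453 = -8786830*1/843453 = -675910/64881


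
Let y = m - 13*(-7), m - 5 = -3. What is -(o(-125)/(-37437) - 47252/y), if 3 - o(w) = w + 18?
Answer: 196553706/386849 ≈ 508.09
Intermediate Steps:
o(w) = -15 - w (o(w) = 3 - (w + 18) = 3 - (18 + w) = 3 + (-18 - w) = -15 - w)
m = 2 (m = 5 - 3 = 2)
y = 93 (y = 2 - 13*(-7) = 2 + 91 = 93)
-(o(-125)/(-37437) - 47252/y) = -((-15 - 1*(-125))/(-37437) - 47252/93) = -((-15 + 125)*(-1/37437) - 47252*1/93) = -(110*(-1/37437) - 47252/93) = -(-110/37437 - 47252/93) = -1*(-196553706/386849) = 196553706/386849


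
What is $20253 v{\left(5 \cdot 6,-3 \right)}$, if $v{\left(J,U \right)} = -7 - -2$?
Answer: $-101265$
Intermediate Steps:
$v{\left(J,U \right)} = -5$ ($v{\left(J,U \right)} = -7 + 2 = -5$)
$20253 v{\left(5 \cdot 6,-3 \right)} = 20253 \left(-5\right) = -101265$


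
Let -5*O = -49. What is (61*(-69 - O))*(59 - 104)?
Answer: 216306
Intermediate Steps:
O = 49/5 (O = -⅕*(-49) = 49/5 ≈ 9.8000)
(61*(-69 - O))*(59 - 104) = (61*(-69 - 1*49/5))*(59 - 104) = (61*(-69 - 49/5))*(-45) = (61*(-394/5))*(-45) = -24034/5*(-45) = 216306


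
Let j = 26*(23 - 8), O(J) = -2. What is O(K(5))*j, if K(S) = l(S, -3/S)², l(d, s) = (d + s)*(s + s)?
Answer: -780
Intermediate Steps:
l(d, s) = 2*s*(d + s) (l(d, s) = (d + s)*(2*s) = 2*s*(d + s))
K(S) = 36*(S - 3/S)²/S² (K(S) = (2*(-3/S)*(S - 3/S))² = (-6*(S - 3/S)/S)² = 36*(S - 3/S)²/S²)
j = 390 (j = 26*15 = 390)
O(K(5))*j = -2*390 = -780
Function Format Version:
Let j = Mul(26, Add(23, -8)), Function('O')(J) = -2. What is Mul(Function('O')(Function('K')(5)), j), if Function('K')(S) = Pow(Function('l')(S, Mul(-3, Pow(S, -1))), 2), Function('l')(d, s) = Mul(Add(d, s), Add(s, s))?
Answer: -780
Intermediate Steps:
Function('l')(d, s) = Mul(2, s, Add(d, s)) (Function('l')(d, s) = Mul(Add(d, s), Mul(2, s)) = Mul(2, s, Add(d, s)))
Function('K')(S) = Mul(36, Pow(S, -2), Pow(Add(S, Mul(-3, Pow(S, -1))), 2)) (Function('K')(S) = Pow(Mul(2, Mul(-3, Pow(S, -1)), Add(S, Mul(-3, Pow(S, -1)))), 2) = Pow(Mul(-6, Pow(S, -1), Add(S, Mul(-3, Pow(S, -1)))), 2) = Mul(36, Pow(S, -2), Pow(Add(S, Mul(-3, Pow(S, -1))), 2)))
j = 390 (j = Mul(26, 15) = 390)
Mul(Function('O')(Function('K')(5)), j) = Mul(-2, 390) = -780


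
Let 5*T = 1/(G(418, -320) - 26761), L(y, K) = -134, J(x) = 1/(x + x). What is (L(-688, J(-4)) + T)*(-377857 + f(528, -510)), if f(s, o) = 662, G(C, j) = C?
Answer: 1331484092029/26343 ≈ 5.0544e+7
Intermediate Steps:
J(x) = 1/(2*x)
T = -1/131715 (T = 1/(5*(418 - 26761)) = (⅕)/(-26343) = (⅕)*(-1/26343) = -1/131715 ≈ -7.5921e-6)
(L(-688, J(-4)) + T)*(-377857 + f(528, -510)) = (-134 - 1/131715)*(-377857 + 662) = -17649811/131715*(-377195) = 1331484092029/26343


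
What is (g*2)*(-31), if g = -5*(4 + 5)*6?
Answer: 16740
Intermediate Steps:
g = -270 (g = -5*9*6 = -45*6 = -270)
(g*2)*(-31) = -270*2*(-31) = -540*(-31) = 16740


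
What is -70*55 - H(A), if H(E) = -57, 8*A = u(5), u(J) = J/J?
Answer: -3793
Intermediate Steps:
u(J) = 1
A = ⅛ (A = (⅛)*1 = ⅛ ≈ 0.12500)
-70*55 - H(A) = -70*55 - 1*(-57) = -3850 + 57 = -3793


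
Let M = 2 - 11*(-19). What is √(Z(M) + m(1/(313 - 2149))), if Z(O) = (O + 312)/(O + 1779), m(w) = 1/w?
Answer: I*√7269702830/1990 ≈ 42.846*I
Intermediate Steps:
M = 211 (M = 2 + 209 = 211)
Z(O) = (312 + O)/(1779 + O)
√(Z(M) + m(1/(313 - 2149))) = √((312 + 211)/(1779 + 211) + 1/(1/(313 - 2149))) = √(523/1990 + 1/(1/(-1836))) = √((1/1990)*523 + 1/(-1/1836)) = √(523/1990 - 1836) = √(-3653117/1990) = I*√7269702830/1990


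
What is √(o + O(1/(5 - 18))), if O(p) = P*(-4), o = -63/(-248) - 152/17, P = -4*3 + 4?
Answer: √103594498/2108 ≈ 4.8283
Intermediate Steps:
P = -8 (P = -12 + 4 = -8)
o = -36625/4216 (o = -63*(-1/248) - 152*1/17 = 63/248 - 152/17 = -36625/4216 ≈ -8.6871)
O(p) = 32 (O(p) = -8*(-4) = 32)
√(o + O(1/(5 - 18))) = √(-36625/4216 + 32) = √(98287/4216) = √103594498/2108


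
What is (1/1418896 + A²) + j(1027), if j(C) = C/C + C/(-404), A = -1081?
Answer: 167464498401305/143308496 ≈ 1.1686e+6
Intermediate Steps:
j(C) = 1 - C/404 (j(C) = 1 + C*(-1/404) = 1 - C/404)
(1/1418896 + A²) + j(1027) = (1/1418896 + (-1081)²) + (1 - 1/404*1027) = (1/1418896 + 1168561) + (1 - 1027/404) = 1658066528657/1418896 - 623/404 = 167464498401305/143308496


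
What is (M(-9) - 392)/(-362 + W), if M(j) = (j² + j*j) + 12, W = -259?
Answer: 218/621 ≈ 0.35105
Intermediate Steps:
M(j) = 12 + 2*j² (M(j) = (j² + j²) + 12 = 2*j² + 12 = 12 + 2*j²)
(M(-9) - 392)/(-362 + W) = ((12 + 2*(-9)²) - 392)/(-362 - 259) = ((12 + 2*81) - 392)/(-621) = ((12 + 162) - 392)*(-1/621) = (174 - 392)*(-1/621) = -218*(-1/621) = 218/621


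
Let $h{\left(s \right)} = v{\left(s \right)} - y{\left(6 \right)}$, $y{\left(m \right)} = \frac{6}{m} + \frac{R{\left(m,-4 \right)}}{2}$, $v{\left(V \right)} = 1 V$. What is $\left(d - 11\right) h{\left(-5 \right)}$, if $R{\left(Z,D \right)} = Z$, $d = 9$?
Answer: $18$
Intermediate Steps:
$v{\left(V \right)} = V$
$y{\left(m \right)} = \frac{m}{2} + \frac{6}{m}$ ($y{\left(m \right)} = \frac{6}{m} + \frac{m}{2} = \frac{m}{2} + \frac{6}{m}$)
$h{\left(s \right)} = -4 + s$ ($h{\left(s \right)} = s - \left(\frac{1}{2} \cdot 6 + \frac{6}{6}\right) = s - \left(3 + 6 \cdot \frac{1}{6}\right) = s - \left(3 + 1\right) = s - 4 = -4 + s$)
$\left(d - 11\right) h{\left(-5 \right)} = \left(9 - 11\right) \left(-4 - 5\right) = \left(-2\right) \left(-9\right) = 18$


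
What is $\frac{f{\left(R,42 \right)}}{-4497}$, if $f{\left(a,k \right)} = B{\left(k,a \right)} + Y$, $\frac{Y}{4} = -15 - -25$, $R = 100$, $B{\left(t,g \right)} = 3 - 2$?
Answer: $- \frac{41}{4497} \approx -0.0091172$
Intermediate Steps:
$B{\left(t,g \right)} = 1$ ($B{\left(t,g \right)} = 3 - 2 = 1$)
$Y = 40$ ($Y = 4 \left(-15 - -25\right) = 4 \left(-15 + 25\right) = 4 \cdot 10 = 40$)
$f{\left(a,k \right)} = 41$ ($f{\left(a,k \right)} = 1 + 40 = 41$)
$\frac{f{\left(R,42 \right)}}{-4497} = \frac{41}{-4497} = 41 \left(- \frac{1}{4497}\right) = - \frac{41}{4497}$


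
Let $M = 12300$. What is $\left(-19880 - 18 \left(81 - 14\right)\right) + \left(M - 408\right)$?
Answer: $-9194$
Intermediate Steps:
$\left(-19880 - 18 \left(81 - 14\right)\right) + \left(M - 408\right) = \left(-19880 - 18 \left(81 - 14\right)\right) + \left(12300 - 408\right) = \left(-19880 - 1206\right) + \left(12300 - 408\right) = \left(-19880 - 1206\right) + 11892 = -21086 + 11892 = -9194$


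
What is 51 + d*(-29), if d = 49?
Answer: -1370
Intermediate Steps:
51 + d*(-29) = 51 + 49*(-29) = 51 - 1421 = -1370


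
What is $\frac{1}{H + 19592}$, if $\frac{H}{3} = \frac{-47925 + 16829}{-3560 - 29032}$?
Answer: $\frac{1358}{26609823} \approx 5.1034 \cdot 10^{-5}$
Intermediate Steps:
$H = \frac{3887}{1358}$ ($H = 3 \frac{-47925 + 16829}{-3560 - 29032} = 3 \left(- \frac{31096}{-32592}\right) = 3 \left(\left(-31096\right) \left(- \frac{1}{32592}\right)\right) = 3 \cdot \frac{3887}{4074} = \frac{3887}{1358} \approx 2.8623$)
$\frac{1}{H + 19592} = \frac{1}{\frac{3887}{1358} + 19592} = \frac{1}{\frac{26609823}{1358}} = \frac{1358}{26609823}$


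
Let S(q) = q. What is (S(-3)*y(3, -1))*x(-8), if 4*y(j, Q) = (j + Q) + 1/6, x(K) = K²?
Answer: -104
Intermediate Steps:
y(j, Q) = 1/24 + Q/4 + j/4 (y(j, Q) = ((j + Q) + 1/6)/4 = ((Q + j) + ⅙)/4 = (⅙ + Q + j)/4 = 1/24 + Q/4 + j/4)
(S(-3)*y(3, -1))*x(-8) = -3*(1/24 + (¼)*(-1) + (¼)*3)*(-8)² = -3*(1/24 - ¼ + ¾)*64 = -3*13/24*64 = -13/8*64 = -104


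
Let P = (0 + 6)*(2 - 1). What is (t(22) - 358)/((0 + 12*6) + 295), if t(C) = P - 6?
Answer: -358/367 ≈ -0.97548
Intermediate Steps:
P = 6 (P = 6*1 = 6)
t(C) = 0 (t(C) = 6 - 6 = 0)
(t(22) - 358)/((0 + 12*6) + 295) = (0 - 358)/((0 + 12*6) + 295) = -358/((0 + 72) + 295) = -358/(72 + 295) = -358/367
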